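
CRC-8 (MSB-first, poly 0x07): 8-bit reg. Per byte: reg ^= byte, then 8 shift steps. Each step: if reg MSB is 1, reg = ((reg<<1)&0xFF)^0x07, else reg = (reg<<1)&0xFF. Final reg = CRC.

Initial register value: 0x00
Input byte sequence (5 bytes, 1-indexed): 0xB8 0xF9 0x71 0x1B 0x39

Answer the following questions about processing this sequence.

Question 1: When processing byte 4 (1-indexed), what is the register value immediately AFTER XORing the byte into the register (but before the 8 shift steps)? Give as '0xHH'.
Answer: 0x59

Derivation:
Register before byte 4: 0x42
Byte 4: 0x1B
0x42 XOR 0x1B = 0x59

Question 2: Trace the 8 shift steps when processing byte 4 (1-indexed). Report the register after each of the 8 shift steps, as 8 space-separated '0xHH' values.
Answer: 0xB2 0x63 0xC6 0x8B 0x11 0x22 0x44 0x88

Derivation:
After byte 1 (0xB8): reg=0x21
After byte 2 (0xF9): reg=0x06
After byte 3 (0x71): reg=0x42
Register before byte 4: 0x42
After XOR with byte 0x1B: 0x59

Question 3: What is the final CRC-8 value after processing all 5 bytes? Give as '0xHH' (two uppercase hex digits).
Answer: 0x1E

Derivation:
After byte 1 (0xB8): reg=0x21
After byte 2 (0xF9): reg=0x06
After byte 3 (0x71): reg=0x42
After byte 4 (0x1B): reg=0x88
After byte 5 (0x39): reg=0x1E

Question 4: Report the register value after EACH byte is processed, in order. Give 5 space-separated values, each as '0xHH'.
0x21 0x06 0x42 0x88 0x1E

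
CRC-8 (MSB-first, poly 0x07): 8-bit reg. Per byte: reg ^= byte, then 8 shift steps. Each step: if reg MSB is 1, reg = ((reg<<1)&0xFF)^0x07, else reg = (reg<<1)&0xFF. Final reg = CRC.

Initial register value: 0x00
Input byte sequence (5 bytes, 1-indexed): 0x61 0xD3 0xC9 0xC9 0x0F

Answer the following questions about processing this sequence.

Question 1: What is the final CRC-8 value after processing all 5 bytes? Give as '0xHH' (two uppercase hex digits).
After byte 1 (0x61): reg=0x20
After byte 2 (0xD3): reg=0xD7
After byte 3 (0xC9): reg=0x5A
After byte 4 (0xC9): reg=0xF0
After byte 5 (0x0F): reg=0xF3

Answer: 0xF3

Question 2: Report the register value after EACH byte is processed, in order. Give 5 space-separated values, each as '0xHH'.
0x20 0xD7 0x5A 0xF0 0xF3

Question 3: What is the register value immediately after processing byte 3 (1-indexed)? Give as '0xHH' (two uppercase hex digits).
After byte 1 (0x61): reg=0x20
After byte 2 (0xD3): reg=0xD7
After byte 3 (0xC9): reg=0x5A

Answer: 0x5A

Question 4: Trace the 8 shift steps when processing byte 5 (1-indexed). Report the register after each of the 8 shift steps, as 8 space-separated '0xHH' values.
Answer: 0xF9 0xF5 0xED 0xDD 0xBD 0x7D 0xFA 0xF3

Derivation:
After byte 1 (0x61): reg=0x20
After byte 2 (0xD3): reg=0xD7
After byte 3 (0xC9): reg=0x5A
After byte 4 (0xC9): reg=0xF0
Register before byte 5: 0xF0
After XOR with byte 0x0F: 0xFF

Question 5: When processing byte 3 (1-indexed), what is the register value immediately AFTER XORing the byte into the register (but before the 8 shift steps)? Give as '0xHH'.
Register before byte 3: 0xD7
Byte 3: 0xC9
0xD7 XOR 0xC9 = 0x1E

Answer: 0x1E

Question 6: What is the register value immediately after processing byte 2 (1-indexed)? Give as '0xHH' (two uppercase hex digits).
After byte 1 (0x61): reg=0x20
After byte 2 (0xD3): reg=0xD7

Answer: 0xD7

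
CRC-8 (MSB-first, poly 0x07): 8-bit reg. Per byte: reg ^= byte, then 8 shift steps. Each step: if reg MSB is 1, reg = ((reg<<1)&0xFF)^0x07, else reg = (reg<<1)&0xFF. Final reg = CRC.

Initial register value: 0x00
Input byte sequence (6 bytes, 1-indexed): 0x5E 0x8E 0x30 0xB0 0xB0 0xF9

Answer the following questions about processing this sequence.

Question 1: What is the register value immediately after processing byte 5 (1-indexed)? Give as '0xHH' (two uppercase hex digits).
Answer: 0xEA

Derivation:
After byte 1 (0x5E): reg=0x9D
After byte 2 (0x8E): reg=0x79
After byte 3 (0x30): reg=0xF8
After byte 4 (0xB0): reg=0xFF
After byte 5 (0xB0): reg=0xEA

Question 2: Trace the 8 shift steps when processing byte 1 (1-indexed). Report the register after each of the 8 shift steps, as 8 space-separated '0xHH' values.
Register before byte 1: 0x00
After XOR with byte 0x5E: 0x5E

Answer: 0xBC 0x7F 0xFE 0xFB 0xF1 0xE5 0xCD 0x9D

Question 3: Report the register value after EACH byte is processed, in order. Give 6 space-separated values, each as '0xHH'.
0x9D 0x79 0xF8 0xFF 0xEA 0x79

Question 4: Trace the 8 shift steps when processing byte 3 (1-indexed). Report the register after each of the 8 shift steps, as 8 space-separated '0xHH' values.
Answer: 0x92 0x23 0x46 0x8C 0x1F 0x3E 0x7C 0xF8

Derivation:
After byte 1 (0x5E): reg=0x9D
After byte 2 (0x8E): reg=0x79
Register before byte 3: 0x79
After XOR with byte 0x30: 0x49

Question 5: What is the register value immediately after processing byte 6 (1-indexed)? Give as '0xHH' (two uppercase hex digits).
After byte 1 (0x5E): reg=0x9D
After byte 2 (0x8E): reg=0x79
After byte 3 (0x30): reg=0xF8
After byte 4 (0xB0): reg=0xFF
After byte 5 (0xB0): reg=0xEA
After byte 6 (0xF9): reg=0x79

Answer: 0x79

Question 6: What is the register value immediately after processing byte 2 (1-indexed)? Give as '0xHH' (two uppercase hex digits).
Answer: 0x79

Derivation:
After byte 1 (0x5E): reg=0x9D
After byte 2 (0x8E): reg=0x79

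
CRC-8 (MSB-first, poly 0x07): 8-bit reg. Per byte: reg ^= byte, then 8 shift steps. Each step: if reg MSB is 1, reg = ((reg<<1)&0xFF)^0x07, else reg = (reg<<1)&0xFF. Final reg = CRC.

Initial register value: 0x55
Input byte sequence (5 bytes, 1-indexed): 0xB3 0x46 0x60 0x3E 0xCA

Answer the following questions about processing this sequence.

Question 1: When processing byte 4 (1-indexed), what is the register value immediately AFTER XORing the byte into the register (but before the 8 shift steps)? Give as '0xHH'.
Answer: 0x8F

Derivation:
Register before byte 4: 0xB1
Byte 4: 0x3E
0xB1 XOR 0x3E = 0x8F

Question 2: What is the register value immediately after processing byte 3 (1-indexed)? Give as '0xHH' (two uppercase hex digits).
After byte 1 (0xB3): reg=0xBC
After byte 2 (0x46): reg=0xE8
After byte 3 (0x60): reg=0xB1

Answer: 0xB1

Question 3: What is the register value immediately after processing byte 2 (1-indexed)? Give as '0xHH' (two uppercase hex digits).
Answer: 0xE8

Derivation:
After byte 1 (0xB3): reg=0xBC
After byte 2 (0x46): reg=0xE8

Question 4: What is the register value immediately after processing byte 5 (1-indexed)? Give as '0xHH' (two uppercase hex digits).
After byte 1 (0xB3): reg=0xBC
After byte 2 (0x46): reg=0xE8
After byte 3 (0x60): reg=0xB1
After byte 4 (0x3E): reg=0xA4
After byte 5 (0xCA): reg=0x0D

Answer: 0x0D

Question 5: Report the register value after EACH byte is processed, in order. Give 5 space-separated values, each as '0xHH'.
0xBC 0xE8 0xB1 0xA4 0x0D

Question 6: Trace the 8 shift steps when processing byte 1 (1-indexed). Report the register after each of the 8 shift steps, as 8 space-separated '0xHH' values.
Register before byte 1: 0x55
After XOR with byte 0xB3: 0xE6

Answer: 0xCB 0x91 0x25 0x4A 0x94 0x2F 0x5E 0xBC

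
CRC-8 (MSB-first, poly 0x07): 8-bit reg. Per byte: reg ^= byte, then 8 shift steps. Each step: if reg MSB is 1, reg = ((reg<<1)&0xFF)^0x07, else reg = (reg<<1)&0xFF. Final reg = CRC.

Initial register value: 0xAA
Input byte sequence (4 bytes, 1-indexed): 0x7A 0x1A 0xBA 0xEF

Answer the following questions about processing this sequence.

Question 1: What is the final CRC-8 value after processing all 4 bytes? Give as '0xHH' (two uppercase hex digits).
Answer: 0xA6

Derivation:
After byte 1 (0x7A): reg=0x3E
After byte 2 (0x1A): reg=0xFC
After byte 3 (0xBA): reg=0xD5
After byte 4 (0xEF): reg=0xA6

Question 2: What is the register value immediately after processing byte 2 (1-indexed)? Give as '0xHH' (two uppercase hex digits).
Answer: 0xFC

Derivation:
After byte 1 (0x7A): reg=0x3E
After byte 2 (0x1A): reg=0xFC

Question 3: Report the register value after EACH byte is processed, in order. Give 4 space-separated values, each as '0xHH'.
0x3E 0xFC 0xD5 0xA6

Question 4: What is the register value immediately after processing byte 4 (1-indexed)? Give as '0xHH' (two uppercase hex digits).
Answer: 0xA6

Derivation:
After byte 1 (0x7A): reg=0x3E
After byte 2 (0x1A): reg=0xFC
After byte 3 (0xBA): reg=0xD5
After byte 4 (0xEF): reg=0xA6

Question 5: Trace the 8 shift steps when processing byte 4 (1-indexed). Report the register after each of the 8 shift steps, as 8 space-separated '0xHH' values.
Answer: 0x74 0xE8 0xD7 0xA9 0x55 0xAA 0x53 0xA6

Derivation:
After byte 1 (0x7A): reg=0x3E
After byte 2 (0x1A): reg=0xFC
After byte 3 (0xBA): reg=0xD5
Register before byte 4: 0xD5
After XOR with byte 0xEF: 0x3A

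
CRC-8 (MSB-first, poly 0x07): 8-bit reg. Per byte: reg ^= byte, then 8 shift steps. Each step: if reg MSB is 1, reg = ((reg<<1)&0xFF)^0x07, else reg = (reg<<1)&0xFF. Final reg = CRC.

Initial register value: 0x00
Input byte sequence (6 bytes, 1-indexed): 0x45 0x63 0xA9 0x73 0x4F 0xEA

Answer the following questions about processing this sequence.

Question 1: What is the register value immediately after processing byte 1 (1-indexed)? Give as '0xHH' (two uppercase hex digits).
After byte 1 (0x45): reg=0xDC

Answer: 0xDC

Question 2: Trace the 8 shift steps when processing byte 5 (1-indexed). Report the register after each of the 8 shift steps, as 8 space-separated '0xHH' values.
After byte 1 (0x45): reg=0xDC
After byte 2 (0x63): reg=0x34
After byte 3 (0xA9): reg=0xDA
After byte 4 (0x73): reg=0x56
Register before byte 5: 0x56
After XOR with byte 0x4F: 0x19

Answer: 0x32 0x64 0xC8 0x97 0x29 0x52 0xA4 0x4F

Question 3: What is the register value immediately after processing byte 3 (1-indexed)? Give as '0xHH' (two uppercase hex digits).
Answer: 0xDA

Derivation:
After byte 1 (0x45): reg=0xDC
After byte 2 (0x63): reg=0x34
After byte 3 (0xA9): reg=0xDA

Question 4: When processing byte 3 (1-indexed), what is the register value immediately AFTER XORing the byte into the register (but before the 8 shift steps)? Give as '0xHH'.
Register before byte 3: 0x34
Byte 3: 0xA9
0x34 XOR 0xA9 = 0x9D

Answer: 0x9D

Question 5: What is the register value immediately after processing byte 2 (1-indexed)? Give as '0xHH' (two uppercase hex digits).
After byte 1 (0x45): reg=0xDC
After byte 2 (0x63): reg=0x34

Answer: 0x34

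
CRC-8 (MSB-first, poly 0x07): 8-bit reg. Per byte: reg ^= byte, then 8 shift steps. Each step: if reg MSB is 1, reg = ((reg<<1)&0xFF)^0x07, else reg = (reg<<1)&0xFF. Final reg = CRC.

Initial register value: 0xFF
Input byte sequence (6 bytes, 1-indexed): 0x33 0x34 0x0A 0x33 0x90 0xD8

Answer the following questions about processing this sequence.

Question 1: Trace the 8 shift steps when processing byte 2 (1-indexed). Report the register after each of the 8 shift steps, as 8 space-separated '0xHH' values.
After byte 1 (0x33): reg=0x6A
Register before byte 2: 0x6A
After XOR with byte 0x34: 0x5E

Answer: 0xBC 0x7F 0xFE 0xFB 0xF1 0xE5 0xCD 0x9D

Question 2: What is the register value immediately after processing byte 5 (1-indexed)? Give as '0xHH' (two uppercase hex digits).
After byte 1 (0x33): reg=0x6A
After byte 2 (0x34): reg=0x9D
After byte 3 (0x0A): reg=0xEC
After byte 4 (0x33): reg=0x13
After byte 5 (0x90): reg=0x80

Answer: 0x80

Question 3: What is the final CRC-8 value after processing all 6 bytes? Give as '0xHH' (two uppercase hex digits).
After byte 1 (0x33): reg=0x6A
After byte 2 (0x34): reg=0x9D
After byte 3 (0x0A): reg=0xEC
After byte 4 (0x33): reg=0x13
After byte 5 (0x90): reg=0x80
After byte 6 (0xD8): reg=0x8F

Answer: 0x8F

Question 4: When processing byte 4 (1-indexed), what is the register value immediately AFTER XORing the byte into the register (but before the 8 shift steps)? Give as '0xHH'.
Register before byte 4: 0xEC
Byte 4: 0x33
0xEC XOR 0x33 = 0xDF

Answer: 0xDF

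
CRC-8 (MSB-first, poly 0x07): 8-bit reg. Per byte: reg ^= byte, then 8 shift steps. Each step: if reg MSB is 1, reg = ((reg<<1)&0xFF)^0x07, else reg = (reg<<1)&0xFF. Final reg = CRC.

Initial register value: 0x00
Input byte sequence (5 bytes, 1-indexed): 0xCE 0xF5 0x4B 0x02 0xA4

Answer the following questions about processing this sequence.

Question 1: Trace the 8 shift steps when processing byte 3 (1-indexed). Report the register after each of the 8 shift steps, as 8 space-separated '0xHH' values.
Answer: 0x6D 0xDA 0xB3 0x61 0xC2 0x83 0x01 0x02

Derivation:
After byte 1 (0xCE): reg=0x64
After byte 2 (0xF5): reg=0xFE
Register before byte 3: 0xFE
After XOR with byte 0x4B: 0xB5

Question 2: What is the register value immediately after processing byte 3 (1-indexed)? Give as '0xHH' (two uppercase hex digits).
Answer: 0x02

Derivation:
After byte 1 (0xCE): reg=0x64
After byte 2 (0xF5): reg=0xFE
After byte 3 (0x4B): reg=0x02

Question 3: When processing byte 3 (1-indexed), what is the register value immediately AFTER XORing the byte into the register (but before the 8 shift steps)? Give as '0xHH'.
Answer: 0xB5

Derivation:
Register before byte 3: 0xFE
Byte 3: 0x4B
0xFE XOR 0x4B = 0xB5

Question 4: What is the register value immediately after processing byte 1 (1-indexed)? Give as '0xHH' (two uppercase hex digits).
Answer: 0x64

Derivation:
After byte 1 (0xCE): reg=0x64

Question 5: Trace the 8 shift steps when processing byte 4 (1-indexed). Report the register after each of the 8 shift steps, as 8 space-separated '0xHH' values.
After byte 1 (0xCE): reg=0x64
After byte 2 (0xF5): reg=0xFE
After byte 3 (0x4B): reg=0x02
Register before byte 4: 0x02
After XOR with byte 0x02: 0x00

Answer: 0x00 0x00 0x00 0x00 0x00 0x00 0x00 0x00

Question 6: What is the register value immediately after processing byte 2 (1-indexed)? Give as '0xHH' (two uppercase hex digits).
After byte 1 (0xCE): reg=0x64
After byte 2 (0xF5): reg=0xFE

Answer: 0xFE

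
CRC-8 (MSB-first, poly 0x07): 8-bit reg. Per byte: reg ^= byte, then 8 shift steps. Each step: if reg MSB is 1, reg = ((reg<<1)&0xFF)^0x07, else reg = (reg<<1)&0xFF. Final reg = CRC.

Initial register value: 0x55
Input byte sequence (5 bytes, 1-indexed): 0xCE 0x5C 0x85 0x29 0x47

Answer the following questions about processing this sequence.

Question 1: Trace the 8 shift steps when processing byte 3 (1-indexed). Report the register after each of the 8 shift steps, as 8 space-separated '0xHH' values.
Answer: 0xC0 0x87 0x09 0x12 0x24 0x48 0x90 0x27

Derivation:
After byte 1 (0xCE): reg=0xC8
After byte 2 (0x5C): reg=0xE5
Register before byte 3: 0xE5
After XOR with byte 0x85: 0x60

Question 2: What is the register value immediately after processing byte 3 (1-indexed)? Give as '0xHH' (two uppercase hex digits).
Answer: 0x27

Derivation:
After byte 1 (0xCE): reg=0xC8
After byte 2 (0x5C): reg=0xE5
After byte 3 (0x85): reg=0x27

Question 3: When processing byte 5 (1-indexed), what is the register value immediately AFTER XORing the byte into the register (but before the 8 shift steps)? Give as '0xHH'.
Answer: 0x6D

Derivation:
Register before byte 5: 0x2A
Byte 5: 0x47
0x2A XOR 0x47 = 0x6D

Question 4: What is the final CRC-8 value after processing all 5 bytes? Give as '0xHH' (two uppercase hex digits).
Answer: 0x04

Derivation:
After byte 1 (0xCE): reg=0xC8
After byte 2 (0x5C): reg=0xE5
After byte 3 (0x85): reg=0x27
After byte 4 (0x29): reg=0x2A
After byte 5 (0x47): reg=0x04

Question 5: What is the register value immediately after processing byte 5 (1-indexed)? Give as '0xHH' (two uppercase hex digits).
After byte 1 (0xCE): reg=0xC8
After byte 2 (0x5C): reg=0xE5
After byte 3 (0x85): reg=0x27
After byte 4 (0x29): reg=0x2A
After byte 5 (0x47): reg=0x04

Answer: 0x04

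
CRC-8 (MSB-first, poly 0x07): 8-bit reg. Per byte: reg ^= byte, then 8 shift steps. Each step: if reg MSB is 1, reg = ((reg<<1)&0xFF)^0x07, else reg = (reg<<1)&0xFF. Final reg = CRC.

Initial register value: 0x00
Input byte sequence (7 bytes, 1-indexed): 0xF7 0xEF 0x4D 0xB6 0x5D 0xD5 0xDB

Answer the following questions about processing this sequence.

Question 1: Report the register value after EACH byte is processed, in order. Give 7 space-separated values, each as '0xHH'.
0xCB 0xFC 0x1E 0x51 0x24 0xD9 0x0E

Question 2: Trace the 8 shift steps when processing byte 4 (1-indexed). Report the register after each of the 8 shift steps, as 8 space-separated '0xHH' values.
Answer: 0x57 0xAE 0x5B 0xB6 0x6B 0xD6 0xAB 0x51

Derivation:
After byte 1 (0xF7): reg=0xCB
After byte 2 (0xEF): reg=0xFC
After byte 3 (0x4D): reg=0x1E
Register before byte 4: 0x1E
After XOR with byte 0xB6: 0xA8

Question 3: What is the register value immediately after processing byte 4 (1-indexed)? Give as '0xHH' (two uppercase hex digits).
Answer: 0x51

Derivation:
After byte 1 (0xF7): reg=0xCB
After byte 2 (0xEF): reg=0xFC
After byte 3 (0x4D): reg=0x1E
After byte 4 (0xB6): reg=0x51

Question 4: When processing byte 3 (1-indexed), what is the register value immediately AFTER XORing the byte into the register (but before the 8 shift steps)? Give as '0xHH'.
Register before byte 3: 0xFC
Byte 3: 0x4D
0xFC XOR 0x4D = 0xB1

Answer: 0xB1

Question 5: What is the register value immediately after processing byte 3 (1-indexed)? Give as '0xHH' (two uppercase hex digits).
After byte 1 (0xF7): reg=0xCB
After byte 2 (0xEF): reg=0xFC
After byte 3 (0x4D): reg=0x1E

Answer: 0x1E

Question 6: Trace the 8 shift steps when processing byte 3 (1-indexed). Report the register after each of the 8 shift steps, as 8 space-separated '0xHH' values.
Answer: 0x65 0xCA 0x93 0x21 0x42 0x84 0x0F 0x1E

Derivation:
After byte 1 (0xF7): reg=0xCB
After byte 2 (0xEF): reg=0xFC
Register before byte 3: 0xFC
After XOR with byte 0x4D: 0xB1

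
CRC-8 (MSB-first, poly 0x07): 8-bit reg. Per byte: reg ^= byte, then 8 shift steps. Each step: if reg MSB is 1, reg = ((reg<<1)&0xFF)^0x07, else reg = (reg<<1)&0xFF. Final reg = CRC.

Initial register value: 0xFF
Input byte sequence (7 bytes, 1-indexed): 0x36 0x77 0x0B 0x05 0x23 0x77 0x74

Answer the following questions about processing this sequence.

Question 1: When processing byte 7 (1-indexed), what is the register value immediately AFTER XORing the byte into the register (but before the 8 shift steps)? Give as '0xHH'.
Register before byte 7: 0xD2
Byte 7: 0x74
0xD2 XOR 0x74 = 0xA6

Answer: 0xA6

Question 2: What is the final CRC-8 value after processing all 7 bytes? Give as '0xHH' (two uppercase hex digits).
Answer: 0x7B

Derivation:
After byte 1 (0x36): reg=0x71
After byte 2 (0x77): reg=0x12
After byte 3 (0x0B): reg=0x4F
After byte 4 (0x05): reg=0xF1
After byte 5 (0x23): reg=0x30
After byte 6 (0x77): reg=0xD2
After byte 7 (0x74): reg=0x7B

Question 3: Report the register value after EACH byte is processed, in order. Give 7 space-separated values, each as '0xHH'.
0x71 0x12 0x4F 0xF1 0x30 0xD2 0x7B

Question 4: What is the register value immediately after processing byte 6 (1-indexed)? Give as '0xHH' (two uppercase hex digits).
Answer: 0xD2

Derivation:
After byte 1 (0x36): reg=0x71
After byte 2 (0x77): reg=0x12
After byte 3 (0x0B): reg=0x4F
After byte 4 (0x05): reg=0xF1
After byte 5 (0x23): reg=0x30
After byte 6 (0x77): reg=0xD2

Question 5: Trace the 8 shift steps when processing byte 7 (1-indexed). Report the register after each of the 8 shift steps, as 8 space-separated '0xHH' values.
Answer: 0x4B 0x96 0x2B 0x56 0xAC 0x5F 0xBE 0x7B

Derivation:
After byte 1 (0x36): reg=0x71
After byte 2 (0x77): reg=0x12
After byte 3 (0x0B): reg=0x4F
After byte 4 (0x05): reg=0xF1
After byte 5 (0x23): reg=0x30
After byte 6 (0x77): reg=0xD2
Register before byte 7: 0xD2
After XOR with byte 0x74: 0xA6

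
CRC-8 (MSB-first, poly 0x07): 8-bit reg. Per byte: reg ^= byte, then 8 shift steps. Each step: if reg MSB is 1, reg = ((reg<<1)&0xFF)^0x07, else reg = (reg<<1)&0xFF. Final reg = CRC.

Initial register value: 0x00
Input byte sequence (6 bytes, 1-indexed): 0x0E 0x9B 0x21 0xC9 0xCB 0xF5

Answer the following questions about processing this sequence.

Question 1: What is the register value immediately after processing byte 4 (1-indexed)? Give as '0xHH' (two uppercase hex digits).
After byte 1 (0x0E): reg=0x2A
After byte 2 (0x9B): reg=0x1E
After byte 3 (0x21): reg=0xBD
After byte 4 (0xC9): reg=0x4B

Answer: 0x4B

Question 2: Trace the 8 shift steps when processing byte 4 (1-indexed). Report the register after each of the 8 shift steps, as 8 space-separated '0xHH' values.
After byte 1 (0x0E): reg=0x2A
After byte 2 (0x9B): reg=0x1E
After byte 3 (0x21): reg=0xBD
Register before byte 4: 0xBD
After XOR with byte 0xC9: 0x74

Answer: 0xE8 0xD7 0xA9 0x55 0xAA 0x53 0xA6 0x4B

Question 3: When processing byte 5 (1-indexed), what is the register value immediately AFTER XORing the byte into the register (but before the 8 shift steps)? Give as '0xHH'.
Answer: 0x80

Derivation:
Register before byte 5: 0x4B
Byte 5: 0xCB
0x4B XOR 0xCB = 0x80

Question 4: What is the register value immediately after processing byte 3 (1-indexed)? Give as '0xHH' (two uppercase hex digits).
After byte 1 (0x0E): reg=0x2A
After byte 2 (0x9B): reg=0x1E
After byte 3 (0x21): reg=0xBD

Answer: 0xBD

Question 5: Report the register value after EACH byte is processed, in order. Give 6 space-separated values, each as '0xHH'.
0x2A 0x1E 0xBD 0x4B 0x89 0x73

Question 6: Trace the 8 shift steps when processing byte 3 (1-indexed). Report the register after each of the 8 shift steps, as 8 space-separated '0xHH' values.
After byte 1 (0x0E): reg=0x2A
After byte 2 (0x9B): reg=0x1E
Register before byte 3: 0x1E
After XOR with byte 0x21: 0x3F

Answer: 0x7E 0xFC 0xFF 0xF9 0xF5 0xED 0xDD 0xBD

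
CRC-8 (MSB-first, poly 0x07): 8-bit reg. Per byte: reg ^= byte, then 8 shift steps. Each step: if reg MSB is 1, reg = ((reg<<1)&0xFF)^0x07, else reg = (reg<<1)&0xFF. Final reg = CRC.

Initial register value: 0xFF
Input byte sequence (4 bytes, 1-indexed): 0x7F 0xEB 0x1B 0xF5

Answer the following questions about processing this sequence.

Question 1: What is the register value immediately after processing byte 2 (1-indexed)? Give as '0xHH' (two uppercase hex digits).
After byte 1 (0x7F): reg=0x89
After byte 2 (0xEB): reg=0x29

Answer: 0x29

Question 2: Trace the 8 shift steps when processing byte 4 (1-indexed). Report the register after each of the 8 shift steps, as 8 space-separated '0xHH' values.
Answer: 0xD6 0xAB 0x51 0xA2 0x43 0x86 0x0B 0x16

Derivation:
After byte 1 (0x7F): reg=0x89
After byte 2 (0xEB): reg=0x29
After byte 3 (0x1B): reg=0x9E
Register before byte 4: 0x9E
After XOR with byte 0xF5: 0x6B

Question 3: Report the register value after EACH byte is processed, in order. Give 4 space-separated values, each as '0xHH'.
0x89 0x29 0x9E 0x16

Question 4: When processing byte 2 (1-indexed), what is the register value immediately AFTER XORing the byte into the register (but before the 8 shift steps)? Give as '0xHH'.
Answer: 0x62

Derivation:
Register before byte 2: 0x89
Byte 2: 0xEB
0x89 XOR 0xEB = 0x62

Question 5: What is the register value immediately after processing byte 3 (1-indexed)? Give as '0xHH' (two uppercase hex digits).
Answer: 0x9E

Derivation:
After byte 1 (0x7F): reg=0x89
After byte 2 (0xEB): reg=0x29
After byte 3 (0x1B): reg=0x9E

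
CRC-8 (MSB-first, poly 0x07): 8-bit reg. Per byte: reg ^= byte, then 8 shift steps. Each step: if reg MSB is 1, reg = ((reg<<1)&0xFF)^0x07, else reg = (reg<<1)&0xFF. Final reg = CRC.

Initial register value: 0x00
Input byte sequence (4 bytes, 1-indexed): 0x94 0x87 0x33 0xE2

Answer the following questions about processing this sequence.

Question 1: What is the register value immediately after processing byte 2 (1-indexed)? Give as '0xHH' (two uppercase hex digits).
After byte 1 (0x94): reg=0xE5
After byte 2 (0x87): reg=0x29

Answer: 0x29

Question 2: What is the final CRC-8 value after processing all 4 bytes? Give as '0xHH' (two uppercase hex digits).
After byte 1 (0x94): reg=0xE5
After byte 2 (0x87): reg=0x29
After byte 3 (0x33): reg=0x46
After byte 4 (0xE2): reg=0x75

Answer: 0x75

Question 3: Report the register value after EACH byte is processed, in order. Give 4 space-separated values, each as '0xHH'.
0xE5 0x29 0x46 0x75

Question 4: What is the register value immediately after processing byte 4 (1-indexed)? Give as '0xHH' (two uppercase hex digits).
After byte 1 (0x94): reg=0xE5
After byte 2 (0x87): reg=0x29
After byte 3 (0x33): reg=0x46
After byte 4 (0xE2): reg=0x75

Answer: 0x75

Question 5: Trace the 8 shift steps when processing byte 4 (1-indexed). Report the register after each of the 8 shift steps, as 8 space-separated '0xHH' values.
Answer: 0x4F 0x9E 0x3B 0x76 0xEC 0xDF 0xB9 0x75

Derivation:
After byte 1 (0x94): reg=0xE5
After byte 2 (0x87): reg=0x29
After byte 3 (0x33): reg=0x46
Register before byte 4: 0x46
After XOR with byte 0xE2: 0xA4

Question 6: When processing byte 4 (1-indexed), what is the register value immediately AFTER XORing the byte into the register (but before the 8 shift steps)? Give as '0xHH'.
Register before byte 4: 0x46
Byte 4: 0xE2
0x46 XOR 0xE2 = 0xA4

Answer: 0xA4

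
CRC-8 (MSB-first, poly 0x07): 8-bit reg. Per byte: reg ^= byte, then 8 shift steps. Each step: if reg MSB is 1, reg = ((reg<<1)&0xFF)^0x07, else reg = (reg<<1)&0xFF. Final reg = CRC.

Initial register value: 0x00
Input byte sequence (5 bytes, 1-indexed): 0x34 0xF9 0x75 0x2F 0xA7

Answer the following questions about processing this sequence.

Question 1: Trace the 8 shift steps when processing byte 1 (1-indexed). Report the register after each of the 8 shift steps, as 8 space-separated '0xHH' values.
Answer: 0x68 0xD0 0xA7 0x49 0x92 0x23 0x46 0x8C

Derivation:
Register before byte 1: 0x00
After XOR with byte 0x34: 0x34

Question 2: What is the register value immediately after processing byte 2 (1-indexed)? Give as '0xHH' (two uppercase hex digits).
After byte 1 (0x34): reg=0x8C
After byte 2 (0xF9): reg=0x4C

Answer: 0x4C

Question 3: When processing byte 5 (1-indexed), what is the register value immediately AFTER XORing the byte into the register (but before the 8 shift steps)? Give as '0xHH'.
Register before byte 5: 0x89
Byte 5: 0xA7
0x89 XOR 0xA7 = 0x2E

Answer: 0x2E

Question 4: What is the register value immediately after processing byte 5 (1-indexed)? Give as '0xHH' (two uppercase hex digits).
Answer: 0xCA

Derivation:
After byte 1 (0x34): reg=0x8C
After byte 2 (0xF9): reg=0x4C
After byte 3 (0x75): reg=0xAF
After byte 4 (0x2F): reg=0x89
After byte 5 (0xA7): reg=0xCA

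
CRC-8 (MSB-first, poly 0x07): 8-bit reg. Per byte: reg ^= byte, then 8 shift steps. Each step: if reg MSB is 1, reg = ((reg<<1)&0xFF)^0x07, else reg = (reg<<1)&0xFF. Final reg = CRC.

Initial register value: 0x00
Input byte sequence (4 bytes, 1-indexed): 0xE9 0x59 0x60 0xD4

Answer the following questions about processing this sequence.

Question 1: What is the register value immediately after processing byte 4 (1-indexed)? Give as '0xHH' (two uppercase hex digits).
After byte 1 (0xE9): reg=0x91
After byte 2 (0x59): reg=0x76
After byte 3 (0x60): reg=0x62
After byte 4 (0xD4): reg=0x0B

Answer: 0x0B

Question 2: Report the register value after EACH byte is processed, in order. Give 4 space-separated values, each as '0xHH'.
0x91 0x76 0x62 0x0B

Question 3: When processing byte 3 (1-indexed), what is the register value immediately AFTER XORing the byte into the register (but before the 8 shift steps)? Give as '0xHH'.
Register before byte 3: 0x76
Byte 3: 0x60
0x76 XOR 0x60 = 0x16

Answer: 0x16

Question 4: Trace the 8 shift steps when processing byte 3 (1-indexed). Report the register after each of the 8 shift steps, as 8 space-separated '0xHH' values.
Answer: 0x2C 0x58 0xB0 0x67 0xCE 0x9B 0x31 0x62

Derivation:
After byte 1 (0xE9): reg=0x91
After byte 2 (0x59): reg=0x76
Register before byte 3: 0x76
After XOR with byte 0x60: 0x16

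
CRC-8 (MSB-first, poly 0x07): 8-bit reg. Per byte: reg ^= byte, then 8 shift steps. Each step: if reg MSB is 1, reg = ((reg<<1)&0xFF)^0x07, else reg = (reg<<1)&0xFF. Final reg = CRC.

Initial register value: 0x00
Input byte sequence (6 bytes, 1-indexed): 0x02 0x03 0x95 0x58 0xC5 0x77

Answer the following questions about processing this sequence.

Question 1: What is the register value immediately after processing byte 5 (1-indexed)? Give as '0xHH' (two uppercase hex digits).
After byte 1 (0x02): reg=0x0E
After byte 2 (0x03): reg=0x23
After byte 3 (0x95): reg=0x0B
After byte 4 (0x58): reg=0xBE
After byte 5 (0xC5): reg=0x66

Answer: 0x66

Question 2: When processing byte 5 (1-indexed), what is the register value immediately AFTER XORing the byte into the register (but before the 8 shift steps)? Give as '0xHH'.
Register before byte 5: 0xBE
Byte 5: 0xC5
0xBE XOR 0xC5 = 0x7B

Answer: 0x7B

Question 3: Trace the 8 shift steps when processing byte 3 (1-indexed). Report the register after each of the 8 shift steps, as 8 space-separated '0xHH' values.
Answer: 0x6B 0xD6 0xAB 0x51 0xA2 0x43 0x86 0x0B

Derivation:
After byte 1 (0x02): reg=0x0E
After byte 2 (0x03): reg=0x23
Register before byte 3: 0x23
After XOR with byte 0x95: 0xB6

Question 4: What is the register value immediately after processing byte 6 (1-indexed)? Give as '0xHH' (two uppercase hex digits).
Answer: 0x77

Derivation:
After byte 1 (0x02): reg=0x0E
After byte 2 (0x03): reg=0x23
After byte 3 (0x95): reg=0x0B
After byte 4 (0x58): reg=0xBE
After byte 5 (0xC5): reg=0x66
After byte 6 (0x77): reg=0x77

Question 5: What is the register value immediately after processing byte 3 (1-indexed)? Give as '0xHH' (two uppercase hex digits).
After byte 1 (0x02): reg=0x0E
After byte 2 (0x03): reg=0x23
After byte 3 (0x95): reg=0x0B

Answer: 0x0B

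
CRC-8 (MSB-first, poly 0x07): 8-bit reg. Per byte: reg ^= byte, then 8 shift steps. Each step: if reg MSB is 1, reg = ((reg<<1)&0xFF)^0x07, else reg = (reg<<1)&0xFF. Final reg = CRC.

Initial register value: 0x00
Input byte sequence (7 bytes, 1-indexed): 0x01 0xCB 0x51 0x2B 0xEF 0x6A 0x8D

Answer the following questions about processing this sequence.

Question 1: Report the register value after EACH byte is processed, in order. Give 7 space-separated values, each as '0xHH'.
0x07 0x6A 0xA1 0xBF 0xB7 0x1D 0xF9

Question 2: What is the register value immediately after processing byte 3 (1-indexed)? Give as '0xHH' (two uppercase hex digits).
After byte 1 (0x01): reg=0x07
After byte 2 (0xCB): reg=0x6A
After byte 3 (0x51): reg=0xA1

Answer: 0xA1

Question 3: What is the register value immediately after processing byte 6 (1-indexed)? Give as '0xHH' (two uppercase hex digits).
After byte 1 (0x01): reg=0x07
After byte 2 (0xCB): reg=0x6A
After byte 3 (0x51): reg=0xA1
After byte 4 (0x2B): reg=0xBF
After byte 5 (0xEF): reg=0xB7
After byte 6 (0x6A): reg=0x1D

Answer: 0x1D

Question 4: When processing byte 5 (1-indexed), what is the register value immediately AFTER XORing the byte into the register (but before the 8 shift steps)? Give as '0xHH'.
Register before byte 5: 0xBF
Byte 5: 0xEF
0xBF XOR 0xEF = 0x50

Answer: 0x50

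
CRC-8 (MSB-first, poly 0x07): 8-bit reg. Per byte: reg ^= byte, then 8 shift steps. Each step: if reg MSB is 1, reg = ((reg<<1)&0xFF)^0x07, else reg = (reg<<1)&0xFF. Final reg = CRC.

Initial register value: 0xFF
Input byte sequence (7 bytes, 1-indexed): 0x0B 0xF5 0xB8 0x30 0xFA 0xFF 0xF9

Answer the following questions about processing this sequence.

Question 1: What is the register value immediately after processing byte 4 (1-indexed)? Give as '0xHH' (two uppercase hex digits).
After byte 1 (0x0B): reg=0xC2
After byte 2 (0xF5): reg=0x85
After byte 3 (0xB8): reg=0xB3
After byte 4 (0x30): reg=0x80

Answer: 0x80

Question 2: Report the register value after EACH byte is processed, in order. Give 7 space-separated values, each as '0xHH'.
0xC2 0x85 0xB3 0x80 0x61 0xD3 0xD6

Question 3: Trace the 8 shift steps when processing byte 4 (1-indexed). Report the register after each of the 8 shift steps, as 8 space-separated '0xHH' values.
Answer: 0x01 0x02 0x04 0x08 0x10 0x20 0x40 0x80

Derivation:
After byte 1 (0x0B): reg=0xC2
After byte 2 (0xF5): reg=0x85
After byte 3 (0xB8): reg=0xB3
Register before byte 4: 0xB3
After XOR with byte 0x30: 0x83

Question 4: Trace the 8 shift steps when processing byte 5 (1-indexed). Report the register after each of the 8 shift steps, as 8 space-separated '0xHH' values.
After byte 1 (0x0B): reg=0xC2
After byte 2 (0xF5): reg=0x85
After byte 3 (0xB8): reg=0xB3
After byte 4 (0x30): reg=0x80
Register before byte 5: 0x80
After XOR with byte 0xFA: 0x7A

Answer: 0xF4 0xEF 0xD9 0xB5 0x6D 0xDA 0xB3 0x61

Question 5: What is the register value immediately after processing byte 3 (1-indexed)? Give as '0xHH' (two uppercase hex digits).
After byte 1 (0x0B): reg=0xC2
After byte 2 (0xF5): reg=0x85
After byte 3 (0xB8): reg=0xB3

Answer: 0xB3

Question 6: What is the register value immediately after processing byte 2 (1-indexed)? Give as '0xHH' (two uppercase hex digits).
Answer: 0x85

Derivation:
After byte 1 (0x0B): reg=0xC2
After byte 2 (0xF5): reg=0x85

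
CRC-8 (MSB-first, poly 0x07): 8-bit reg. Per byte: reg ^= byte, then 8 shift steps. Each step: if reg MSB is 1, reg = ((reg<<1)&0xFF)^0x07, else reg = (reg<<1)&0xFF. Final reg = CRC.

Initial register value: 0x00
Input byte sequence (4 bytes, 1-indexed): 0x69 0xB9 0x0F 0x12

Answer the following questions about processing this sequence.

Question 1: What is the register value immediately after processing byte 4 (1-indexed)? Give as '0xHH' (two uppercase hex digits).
Answer: 0x9E

Derivation:
After byte 1 (0x69): reg=0x18
After byte 2 (0xB9): reg=0x6E
After byte 3 (0x0F): reg=0x20
After byte 4 (0x12): reg=0x9E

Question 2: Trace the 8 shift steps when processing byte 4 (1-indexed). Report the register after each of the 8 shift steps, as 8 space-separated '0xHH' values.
Answer: 0x64 0xC8 0x97 0x29 0x52 0xA4 0x4F 0x9E

Derivation:
After byte 1 (0x69): reg=0x18
After byte 2 (0xB9): reg=0x6E
After byte 3 (0x0F): reg=0x20
Register before byte 4: 0x20
After XOR with byte 0x12: 0x32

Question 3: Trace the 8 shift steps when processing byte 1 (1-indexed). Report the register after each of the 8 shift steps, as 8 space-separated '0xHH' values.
Answer: 0xD2 0xA3 0x41 0x82 0x03 0x06 0x0C 0x18

Derivation:
Register before byte 1: 0x00
After XOR with byte 0x69: 0x69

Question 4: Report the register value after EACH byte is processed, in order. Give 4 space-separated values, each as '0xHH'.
0x18 0x6E 0x20 0x9E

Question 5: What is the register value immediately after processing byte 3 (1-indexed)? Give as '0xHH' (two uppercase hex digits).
After byte 1 (0x69): reg=0x18
After byte 2 (0xB9): reg=0x6E
After byte 3 (0x0F): reg=0x20

Answer: 0x20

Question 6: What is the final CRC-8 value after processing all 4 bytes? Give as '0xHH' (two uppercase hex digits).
Answer: 0x9E

Derivation:
After byte 1 (0x69): reg=0x18
After byte 2 (0xB9): reg=0x6E
After byte 3 (0x0F): reg=0x20
After byte 4 (0x12): reg=0x9E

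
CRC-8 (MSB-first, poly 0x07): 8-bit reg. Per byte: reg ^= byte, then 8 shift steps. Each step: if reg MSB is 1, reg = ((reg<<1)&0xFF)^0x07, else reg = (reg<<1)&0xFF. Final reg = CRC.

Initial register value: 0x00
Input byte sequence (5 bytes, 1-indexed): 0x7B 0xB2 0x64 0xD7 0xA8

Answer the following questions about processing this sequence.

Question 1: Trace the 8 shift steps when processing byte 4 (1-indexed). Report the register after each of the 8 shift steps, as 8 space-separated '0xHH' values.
After byte 1 (0x7B): reg=0x66
After byte 2 (0xB2): reg=0x22
After byte 3 (0x64): reg=0xD5
Register before byte 4: 0xD5
After XOR with byte 0xD7: 0x02

Answer: 0x04 0x08 0x10 0x20 0x40 0x80 0x07 0x0E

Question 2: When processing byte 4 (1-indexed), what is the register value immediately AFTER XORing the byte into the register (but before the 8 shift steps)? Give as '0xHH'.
Answer: 0x02

Derivation:
Register before byte 4: 0xD5
Byte 4: 0xD7
0xD5 XOR 0xD7 = 0x02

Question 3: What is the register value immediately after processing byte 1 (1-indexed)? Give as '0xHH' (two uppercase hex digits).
After byte 1 (0x7B): reg=0x66

Answer: 0x66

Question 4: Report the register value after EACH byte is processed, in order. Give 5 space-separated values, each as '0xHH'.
0x66 0x22 0xD5 0x0E 0x7B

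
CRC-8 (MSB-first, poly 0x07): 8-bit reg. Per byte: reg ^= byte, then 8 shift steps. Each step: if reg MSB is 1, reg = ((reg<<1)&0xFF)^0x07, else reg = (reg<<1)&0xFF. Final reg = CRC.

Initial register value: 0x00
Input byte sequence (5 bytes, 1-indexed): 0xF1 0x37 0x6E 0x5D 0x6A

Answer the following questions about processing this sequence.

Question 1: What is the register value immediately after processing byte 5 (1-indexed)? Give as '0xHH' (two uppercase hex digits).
Answer: 0xBD

Derivation:
After byte 1 (0xF1): reg=0xD9
After byte 2 (0x37): reg=0x84
After byte 3 (0x6E): reg=0x98
After byte 4 (0x5D): reg=0x55
After byte 5 (0x6A): reg=0xBD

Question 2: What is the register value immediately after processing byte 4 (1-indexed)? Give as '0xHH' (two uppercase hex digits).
Answer: 0x55

Derivation:
After byte 1 (0xF1): reg=0xD9
After byte 2 (0x37): reg=0x84
After byte 3 (0x6E): reg=0x98
After byte 4 (0x5D): reg=0x55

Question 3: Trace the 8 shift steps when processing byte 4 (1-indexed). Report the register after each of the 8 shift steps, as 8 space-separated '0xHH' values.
After byte 1 (0xF1): reg=0xD9
After byte 2 (0x37): reg=0x84
After byte 3 (0x6E): reg=0x98
Register before byte 4: 0x98
After XOR with byte 0x5D: 0xC5

Answer: 0x8D 0x1D 0x3A 0x74 0xE8 0xD7 0xA9 0x55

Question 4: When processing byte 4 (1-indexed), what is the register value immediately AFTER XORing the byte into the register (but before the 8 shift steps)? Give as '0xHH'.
Register before byte 4: 0x98
Byte 4: 0x5D
0x98 XOR 0x5D = 0xC5

Answer: 0xC5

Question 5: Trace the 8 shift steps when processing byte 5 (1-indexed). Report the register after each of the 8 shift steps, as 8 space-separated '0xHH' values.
Answer: 0x7E 0xFC 0xFF 0xF9 0xF5 0xED 0xDD 0xBD

Derivation:
After byte 1 (0xF1): reg=0xD9
After byte 2 (0x37): reg=0x84
After byte 3 (0x6E): reg=0x98
After byte 4 (0x5D): reg=0x55
Register before byte 5: 0x55
After XOR with byte 0x6A: 0x3F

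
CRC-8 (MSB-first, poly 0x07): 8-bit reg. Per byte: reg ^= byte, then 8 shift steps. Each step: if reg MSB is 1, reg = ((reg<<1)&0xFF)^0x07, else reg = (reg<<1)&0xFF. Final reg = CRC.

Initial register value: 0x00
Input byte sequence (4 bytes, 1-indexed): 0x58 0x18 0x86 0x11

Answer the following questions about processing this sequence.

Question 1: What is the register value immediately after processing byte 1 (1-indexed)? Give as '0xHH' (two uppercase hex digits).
After byte 1 (0x58): reg=0x8F

Answer: 0x8F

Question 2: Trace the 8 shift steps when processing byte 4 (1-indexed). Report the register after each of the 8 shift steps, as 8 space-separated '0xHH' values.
After byte 1 (0x58): reg=0x8F
After byte 2 (0x18): reg=0xEC
After byte 3 (0x86): reg=0x11
Register before byte 4: 0x11
After XOR with byte 0x11: 0x00

Answer: 0x00 0x00 0x00 0x00 0x00 0x00 0x00 0x00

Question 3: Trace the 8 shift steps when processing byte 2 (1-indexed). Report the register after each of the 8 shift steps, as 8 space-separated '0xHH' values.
Answer: 0x29 0x52 0xA4 0x4F 0x9E 0x3B 0x76 0xEC

Derivation:
After byte 1 (0x58): reg=0x8F
Register before byte 2: 0x8F
After XOR with byte 0x18: 0x97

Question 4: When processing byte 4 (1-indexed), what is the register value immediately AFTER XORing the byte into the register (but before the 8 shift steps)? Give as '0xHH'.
Answer: 0x00

Derivation:
Register before byte 4: 0x11
Byte 4: 0x11
0x11 XOR 0x11 = 0x00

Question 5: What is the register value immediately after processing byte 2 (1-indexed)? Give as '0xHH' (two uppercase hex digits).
Answer: 0xEC

Derivation:
After byte 1 (0x58): reg=0x8F
After byte 2 (0x18): reg=0xEC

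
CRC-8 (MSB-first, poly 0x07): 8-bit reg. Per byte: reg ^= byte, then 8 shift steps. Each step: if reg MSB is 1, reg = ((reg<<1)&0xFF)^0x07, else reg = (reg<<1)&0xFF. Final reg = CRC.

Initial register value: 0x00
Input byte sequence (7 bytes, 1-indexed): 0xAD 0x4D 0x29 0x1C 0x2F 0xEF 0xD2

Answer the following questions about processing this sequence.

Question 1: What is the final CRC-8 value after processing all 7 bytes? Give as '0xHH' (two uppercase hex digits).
After byte 1 (0xAD): reg=0x4A
After byte 2 (0x4D): reg=0x15
After byte 3 (0x29): reg=0xB4
After byte 4 (0x1C): reg=0x51
After byte 5 (0x2F): reg=0x7D
After byte 6 (0xEF): reg=0xF7
After byte 7 (0xD2): reg=0xFB

Answer: 0xFB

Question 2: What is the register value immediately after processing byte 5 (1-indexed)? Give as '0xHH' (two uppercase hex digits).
Answer: 0x7D

Derivation:
After byte 1 (0xAD): reg=0x4A
After byte 2 (0x4D): reg=0x15
After byte 3 (0x29): reg=0xB4
After byte 4 (0x1C): reg=0x51
After byte 5 (0x2F): reg=0x7D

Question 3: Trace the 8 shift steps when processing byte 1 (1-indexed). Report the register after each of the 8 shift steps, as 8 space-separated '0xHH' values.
Register before byte 1: 0x00
After XOR with byte 0xAD: 0xAD

Answer: 0x5D 0xBA 0x73 0xE6 0xCB 0x91 0x25 0x4A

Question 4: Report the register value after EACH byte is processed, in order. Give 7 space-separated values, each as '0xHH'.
0x4A 0x15 0xB4 0x51 0x7D 0xF7 0xFB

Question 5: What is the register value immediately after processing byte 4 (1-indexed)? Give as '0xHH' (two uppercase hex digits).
Answer: 0x51

Derivation:
After byte 1 (0xAD): reg=0x4A
After byte 2 (0x4D): reg=0x15
After byte 3 (0x29): reg=0xB4
After byte 4 (0x1C): reg=0x51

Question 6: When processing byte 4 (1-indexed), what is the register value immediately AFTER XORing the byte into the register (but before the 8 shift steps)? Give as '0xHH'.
Register before byte 4: 0xB4
Byte 4: 0x1C
0xB4 XOR 0x1C = 0xA8

Answer: 0xA8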